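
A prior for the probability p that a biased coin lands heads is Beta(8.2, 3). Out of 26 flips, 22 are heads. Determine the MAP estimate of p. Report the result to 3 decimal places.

Prior: Beta(8.2, 3).
Data: 22 successes in 26 trials. The binomial likelihood contributes p^22(1−p)^4, so the posterior is Beta(8.2+22, 3+4) = Beta(30.2, 7).
For Beta(a, b) with a, b > 1 the mode is (a−1)/(a+b−2) = 29.2/35.2 ≈ 0.830.

p̂_MAP = 0.830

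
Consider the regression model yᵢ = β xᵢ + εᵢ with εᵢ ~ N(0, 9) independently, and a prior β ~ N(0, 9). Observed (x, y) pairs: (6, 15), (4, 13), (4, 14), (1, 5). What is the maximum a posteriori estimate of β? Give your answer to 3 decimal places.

log p(β | y) = −Σ(yᵢ − βxᵢ)²/(2·9) − β²/(2·9) + const.
Setting the derivative to zero: Σxᵢ(yᵢ − βxᵢ)/9 − β/9 = 0, so β = Σxᵢyᵢ / (Σxᵢ² + σ²/τ²).
Σxᵢyᵢ = 6·15 + 4·13 + 4·14 + 1·5 = 203; Σxᵢ² = 69; σ²/τ² = 1.
β̂_MAP = 203 / (69 + 1) = 203/70 ≈ 2.900.

β̂_MAP = 2.900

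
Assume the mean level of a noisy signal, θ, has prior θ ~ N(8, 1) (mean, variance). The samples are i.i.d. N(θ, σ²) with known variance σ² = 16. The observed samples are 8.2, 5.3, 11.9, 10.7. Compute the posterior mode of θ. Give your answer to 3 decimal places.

n = 4; x̄ = (8.2 + 5.3 + 11.9 + 10.7)/4 = 36.1/4 = 9.025.
For a Normal prior and Normal likelihood with known variance, the posterior is Normal; its mode equals its mean, the precision-weighted average.
Prior precision 1/σ₀² = 1/1 = 1; data precision n/σ² = 4/16 = 0.25.
θ̂ = (1·8 + 0.25·9.025) / (1 + 0.25) = 10.25625/1.25 = 8.205.

θ̂_MAP = 8.205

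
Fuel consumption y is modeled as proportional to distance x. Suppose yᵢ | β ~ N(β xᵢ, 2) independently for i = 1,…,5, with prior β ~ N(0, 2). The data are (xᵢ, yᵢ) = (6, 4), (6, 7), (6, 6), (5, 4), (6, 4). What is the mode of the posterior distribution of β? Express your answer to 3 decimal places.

β̂_MAP = 0.859

log p(β | y) = −Σ(yᵢ − βxᵢ)²/(2·2) − β²/(2·2) + const.
Setting the derivative to zero: Σxᵢ(yᵢ − βxᵢ)/2 − β/2 = 0, so β = Σxᵢyᵢ / (Σxᵢ² + σ²/τ²).
Σxᵢyᵢ = 6·4 + 6·7 + 6·6 + 5·4 + 6·4 = 146; Σxᵢ² = 169; σ²/τ² = 1.
β̂_MAP = 146 / (169 + 1) = 146/170 ≈ 0.859.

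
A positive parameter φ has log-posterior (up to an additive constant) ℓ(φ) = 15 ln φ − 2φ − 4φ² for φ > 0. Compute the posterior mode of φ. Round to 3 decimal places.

φ̂_MAP = 1.250

ℓ'(φ) = 15/φ − 2 − 8φ. Setting this to zero and multiplying by φ: 8φ² + 2φ − 15 = 0.
φ = (−2 + √(2² + 4·8·15)) / (2·8) = (−2 + √484) / 16 = (−2 + 22)/16 = 5/4.
ℓ''(φ) = −15/φ² − 8 < 0, confirming a maximum.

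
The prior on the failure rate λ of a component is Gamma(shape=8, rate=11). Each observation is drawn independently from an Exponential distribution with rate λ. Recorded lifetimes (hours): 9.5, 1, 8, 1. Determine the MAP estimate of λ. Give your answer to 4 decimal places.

λ̂_MAP = 0.3607

The Exponential(rate=λ) likelihood is ∝ λ^n e^(−λΣtᵢ). Here n = 4 and Σtᵢ = 9.5 + 1 + 8 + 1 = 19.5.
Posterior ∝ λ^7e^(−11λ) · λ^4e^(−19.5λ) = λ^11e^(−30.5λ), i.e. Gamma(12, 30.5).
Mode = (a−1)/b = 11/30.5 ≈ 0.3607.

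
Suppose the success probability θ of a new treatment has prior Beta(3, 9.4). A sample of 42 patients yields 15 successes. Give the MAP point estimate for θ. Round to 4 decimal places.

θ̂_MAP = 0.3244

Prior: Beta(3, 9.4).
Data: 15 successes in 42 trials. The binomial likelihood contributes θ^15(1−θ)^27, so the posterior is Beta(3+15, 9.4+27) = Beta(18, 36.4).
For Beta(a, b) with a, b > 1 the mode is (a−1)/(a+b−2) = 17/52.4 ≈ 0.3244.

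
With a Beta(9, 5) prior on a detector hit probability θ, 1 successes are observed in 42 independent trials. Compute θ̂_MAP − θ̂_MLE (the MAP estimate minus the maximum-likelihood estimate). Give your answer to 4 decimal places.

MAP − MLE = 0.1429

Posterior is Beta(10, 46); MAP = (10−1)/(56−2) = 9/54 ≈ 0.16667.
MLE ignores the prior: θ̂_MLE = k/n = 1/42 ≈ 0.02381.
Difference = 9/54 − 1/42 = 1/7 ≈ 0.1429.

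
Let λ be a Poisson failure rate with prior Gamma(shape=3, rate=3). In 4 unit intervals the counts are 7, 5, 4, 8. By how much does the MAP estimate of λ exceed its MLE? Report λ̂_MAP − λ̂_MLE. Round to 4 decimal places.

MAP − MLE = -2.2857

Σxᵢ = 24. Posterior is Gamma(27, 7); MAP = (27−1)/7 = 26/7 ≈ 3.71429.
MLE = x̄ = 24/4 ≈ 6.00000.
Difference = 26/7 − 24/4 = -16/7 ≈ -2.2857.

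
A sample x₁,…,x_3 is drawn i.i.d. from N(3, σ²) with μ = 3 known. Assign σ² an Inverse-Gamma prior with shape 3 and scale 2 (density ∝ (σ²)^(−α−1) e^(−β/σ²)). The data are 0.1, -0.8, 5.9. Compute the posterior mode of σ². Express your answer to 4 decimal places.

σ̂²_MAP = 3.2055

Sum of squared deviations about the known mean: SS = (0.1−3)² + (-0.8−3)² + (5.9−3)² = 31.26.
The Normal likelihood contributes (σ²)^(−n/2) exp(−SS/(2σ²)), so the posterior is Inverse-Gamma(α + n/2, β + SS/2) = Inverse-Gamma(4.5, 17.63).
The mode of Inverse-Gamma(a, b) is b/(a+1) = 17.63/5.5 ≈ 3.2055.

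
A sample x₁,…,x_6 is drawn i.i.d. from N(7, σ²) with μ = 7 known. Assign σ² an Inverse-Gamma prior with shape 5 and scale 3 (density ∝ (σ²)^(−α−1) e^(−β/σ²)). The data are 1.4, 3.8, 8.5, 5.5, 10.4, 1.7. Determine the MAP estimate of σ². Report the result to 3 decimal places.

σ̂²_MAP = 5.097

Sum of squared deviations about the known mean: SS = (1.4−7)² + (3.8−7)² + (8.5−7)² + (5.5−7)² + (10.4−7)² + (1.7−7)² = 85.75.
The Normal likelihood contributes (σ²)^(−n/2) exp(−SS/(2σ²)), so the posterior is Inverse-Gamma(α + n/2, β + SS/2) = Inverse-Gamma(8, 45.875).
The mode of Inverse-Gamma(a, b) is b/(a+1) = 45.875/9 ≈ 5.097.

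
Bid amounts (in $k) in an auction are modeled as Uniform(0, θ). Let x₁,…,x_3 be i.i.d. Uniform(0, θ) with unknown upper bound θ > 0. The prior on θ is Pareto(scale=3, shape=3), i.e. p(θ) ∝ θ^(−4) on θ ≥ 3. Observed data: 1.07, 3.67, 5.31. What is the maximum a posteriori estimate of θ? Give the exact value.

The Uniform(0, θ) likelihood is θ^(−n) for θ ≥ max(xᵢ), zero otherwise. Here max(xᵢ) = 5.31.
Posterior ∝ θ^(−4) · θ^(−3) = θ^(−7) on θ ≥ max(3, 5.31) = 5.31.
This density is strictly decreasing in θ, so the posterior mode lies at the lower boundary of the support.

θ̂_MAP = 5.31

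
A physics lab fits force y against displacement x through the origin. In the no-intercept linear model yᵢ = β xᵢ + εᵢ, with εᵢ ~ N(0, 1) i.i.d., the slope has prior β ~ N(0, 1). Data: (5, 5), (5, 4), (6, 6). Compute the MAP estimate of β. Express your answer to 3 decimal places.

β̂_MAP = 0.931

log p(β | y) = −Σ(yᵢ − βxᵢ)²/(2·1) − β²/(2·1) + const.
Setting the derivative to zero: Σxᵢ(yᵢ − βxᵢ)/1 − β/1 = 0, so β = Σxᵢyᵢ / (Σxᵢ² + σ²/τ²).
Σxᵢyᵢ = 5·5 + 5·4 + 6·6 = 81; Σxᵢ² = 86; σ²/τ² = 1.
β̂_MAP = 81 / (86 + 1) = 81/87 ≈ 0.931.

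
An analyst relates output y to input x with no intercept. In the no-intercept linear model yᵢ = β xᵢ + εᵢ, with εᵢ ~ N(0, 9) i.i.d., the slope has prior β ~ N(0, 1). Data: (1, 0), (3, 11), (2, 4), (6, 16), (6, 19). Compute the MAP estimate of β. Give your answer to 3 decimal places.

log p(β | y) = −Σ(yᵢ − βxᵢ)²/(2·9) − β²/(2·1) + const.
Setting the derivative to zero: Σxᵢ(yᵢ − βxᵢ)/9 − β/1 = 0, so β = Σxᵢyᵢ / (Σxᵢ² + σ²/τ²).
Σxᵢyᵢ = 1·0 + 3·11 + 2·4 + 6·16 + 6·19 = 251; Σxᵢ² = 86; σ²/τ² = 9.
β̂_MAP = 251 / (86 + 9) = 251/95 ≈ 2.642.

β̂_MAP = 2.642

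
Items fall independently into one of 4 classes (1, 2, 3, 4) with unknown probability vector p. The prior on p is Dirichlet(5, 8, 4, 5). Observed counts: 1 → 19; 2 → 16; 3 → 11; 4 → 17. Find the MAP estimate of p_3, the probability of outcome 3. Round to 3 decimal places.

MAP estimate: 0.173

The posterior is Dirichlet(αᵢ + nᵢ) = Dirichlet(24, 24, 15, 22).
For a Dirichlet(a₁,…,a_K) with all aᵢ > 1, the mode has j-th component (aⱼ − 1)/(Σaᵢ − K).
Here Σaᵢ = 85 and K = 4, so p_3 = (15 − 1)/(85 − 4) = 14/81 ≈ 0.173.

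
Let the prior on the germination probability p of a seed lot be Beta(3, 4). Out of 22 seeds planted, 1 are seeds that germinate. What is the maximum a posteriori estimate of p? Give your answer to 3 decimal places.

p̂_MAP = 0.111

Prior: Beta(3, 4).
Data: 1 success in 22 trials. The binomial likelihood contributes p(1−p)^21, so the posterior is Beta(3+1, 4+21) = Beta(4, 25).
For Beta(a, b) with a, b > 1 the mode is (a−1)/(a+b−2) = 3/27 ≈ 0.111.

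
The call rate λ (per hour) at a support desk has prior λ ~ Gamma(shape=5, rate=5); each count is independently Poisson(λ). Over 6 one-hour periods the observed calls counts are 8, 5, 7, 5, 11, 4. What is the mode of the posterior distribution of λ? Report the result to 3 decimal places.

λ̂_MAP = 4.000

Σxᵢ = 8+5+7+5+11+4 = 40, with n = 6.
Posterior ∝ λ^4e^(−5λ) · λ^40e^(−6λ) = λ^44e^(−11λ), i.e. Gamma(shape=45, rate=11).
The mode of a Gamma(a, b) with a ≥ 1 (shape–rate) is (a−1)/b = 44/11 ≈ 4.000.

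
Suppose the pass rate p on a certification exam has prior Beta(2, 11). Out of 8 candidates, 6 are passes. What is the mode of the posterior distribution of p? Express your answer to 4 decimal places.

p̂_MAP = 0.3684

Prior: Beta(2, 11).
Data: 6 successes in 8 trials. The binomial likelihood contributes p^6(1−p)^2, so the posterior is Beta(2+6, 11+2) = Beta(8, 13).
For Beta(a, b) with a, b > 1 the mode is (a−1)/(a+b−2) = 7/19 ≈ 0.3684.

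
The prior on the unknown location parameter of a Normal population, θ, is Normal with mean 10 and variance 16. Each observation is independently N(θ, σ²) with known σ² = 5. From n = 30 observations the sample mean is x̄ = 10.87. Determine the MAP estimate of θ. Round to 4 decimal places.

n = 30, x̄ = 10.87.
For a Normal prior and Normal likelihood with known variance, the posterior is Normal; its mode equals its mean, the precision-weighted average.
Prior precision 1/σ₀² = 1/16 = 0.0625; data precision n/σ² = 30/5 = 6.
θ̂ = (0.0625·10 + 6·10.87) / (0.0625 + 6) = 65.845/6.0625 = 26338/2425 ≈ 10.8610.

θ̂_MAP = 10.8610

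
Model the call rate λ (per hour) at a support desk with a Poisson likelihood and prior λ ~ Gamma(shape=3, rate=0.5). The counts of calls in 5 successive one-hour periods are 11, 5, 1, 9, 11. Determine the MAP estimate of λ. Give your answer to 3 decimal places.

Σxᵢ = 11+5+1+9+11 = 37, with n = 5.
Posterior ∝ λ^2e^(−0.5λ) · λ^37e^(−5λ) = λ^39e^(−5.5λ), i.e. Gamma(shape=40, rate=5.5).
The mode of a Gamma(a, b) with a ≥ 1 (shape–rate) is (a−1)/b = 39/5.5 ≈ 7.091.

λ̂_MAP = 7.091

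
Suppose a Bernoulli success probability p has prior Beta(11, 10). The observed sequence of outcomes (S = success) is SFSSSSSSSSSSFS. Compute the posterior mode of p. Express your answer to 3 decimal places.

Prior: Beta(11, 10).
Data: 12 successes in 14 trials (from the sequence). The binomial likelihood contributes p^12(1−p)^2, so the posterior is Beta(11+12, 10+2) = Beta(23, 12).
For Beta(a, b) with a, b > 1 the mode is (a−1)/(a+b−2) = 22/33 ≈ 0.667.

p̂_MAP = 0.667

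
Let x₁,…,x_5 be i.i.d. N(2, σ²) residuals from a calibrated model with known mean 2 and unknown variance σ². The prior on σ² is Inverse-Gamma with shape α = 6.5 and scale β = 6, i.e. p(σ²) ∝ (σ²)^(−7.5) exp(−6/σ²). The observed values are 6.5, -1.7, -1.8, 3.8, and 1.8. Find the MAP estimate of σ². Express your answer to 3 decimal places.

Sum of squared deviations about the known mean: SS = (6.5−2)² + (-1.7−2)² + (-1.8−2)² + (3.8−2)² + (1.8−2)² = 51.66.
The Normal likelihood contributes (σ²)^(−n/2) exp(−SS/(2σ²)), so the posterior is Inverse-Gamma(α + n/2, β + SS/2) = Inverse-Gamma(9, 31.83).
The mode of Inverse-Gamma(a, b) is b/(a+1) = 31.83/10 ≈ 3.183.

σ̂²_MAP = 3.183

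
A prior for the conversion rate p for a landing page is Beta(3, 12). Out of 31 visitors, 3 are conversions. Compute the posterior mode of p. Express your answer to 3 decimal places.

Prior: Beta(3, 12).
Data: 3 successes in 31 trials. The binomial likelihood contributes p^3(1−p)^28, so the posterior is Beta(3+3, 12+28) = Beta(6, 40).
For Beta(a, b) with a, b > 1 the mode is (a−1)/(a+b−2) = 5/44 ≈ 0.114.

p̂_MAP = 0.114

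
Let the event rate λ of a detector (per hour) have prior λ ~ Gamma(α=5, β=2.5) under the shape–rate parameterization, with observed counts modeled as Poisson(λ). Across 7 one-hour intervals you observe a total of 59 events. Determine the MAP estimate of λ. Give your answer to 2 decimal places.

λ̂_MAP = 6.63

Σxᵢ = 59, n = 7.
Posterior ∝ λ^4e^(−2.5λ) · λ^59e^(−7λ) = λ^63e^(−9.5λ), i.e. Gamma(shape=64, rate=9.5).
The mode of a Gamma(a, b) with a ≥ 1 (shape–rate) is (a−1)/b = 63/9.5 ≈ 6.63.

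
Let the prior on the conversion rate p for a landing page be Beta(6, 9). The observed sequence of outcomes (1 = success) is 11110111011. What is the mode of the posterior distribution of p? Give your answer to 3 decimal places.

Prior: Beta(6, 9).
Data: 9 successes in 11 trials (from the sequence). The binomial likelihood contributes p^9(1−p)^2, so the posterior is Beta(6+9, 9+2) = Beta(15, 11).
For Beta(a, b) with a, b > 1 the mode is (a−1)/(a+b−2) = 14/24 ≈ 0.583.

p̂_MAP = 0.583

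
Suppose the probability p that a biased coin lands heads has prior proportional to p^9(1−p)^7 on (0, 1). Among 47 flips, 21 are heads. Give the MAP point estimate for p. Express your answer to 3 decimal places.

The prior density ∝ p^9(1−p)^7 is the kernel of Beta(10, 8).
Data: 21 successes in 47 trials. The binomial likelihood contributes p^21(1−p)^26, so the posterior is Beta(10+21, 8+26) = Beta(31, 34).
For Beta(a, b) with a, b > 1 the mode is (a−1)/(a+b−2) = 30/63 ≈ 0.476.

p̂_MAP = 0.476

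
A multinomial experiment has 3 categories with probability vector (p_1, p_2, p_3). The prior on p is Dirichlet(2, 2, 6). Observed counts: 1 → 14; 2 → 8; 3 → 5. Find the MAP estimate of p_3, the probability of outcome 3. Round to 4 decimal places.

The posterior is Dirichlet(αᵢ + nᵢ) = Dirichlet(16, 10, 11).
For a Dirichlet(a₁,…,a_K) with all aᵢ > 1, the mode has j-th component (aⱼ − 1)/(Σaᵢ − K).
Here Σaᵢ = 37 and K = 3, so p_3 = (11 − 1)/(37 − 3) = 10/34 ≈ 0.2941.

MAP estimate: 0.2941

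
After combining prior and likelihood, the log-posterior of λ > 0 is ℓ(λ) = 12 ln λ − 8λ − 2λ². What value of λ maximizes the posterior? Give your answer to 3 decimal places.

λ̂_MAP = 1.000

ℓ'(λ) = 12/λ − 8 − 4λ. Setting this to zero and multiplying by λ: 4λ² + 8λ − 12 = 0.
λ = (−8 + √(8² + 4·4·12)) / (2·4) = (−8 + √256) / 8 = (−8 + 16)/8 = 1.
ℓ''(λ) = −12/λ² − 4 < 0, confirming a maximum.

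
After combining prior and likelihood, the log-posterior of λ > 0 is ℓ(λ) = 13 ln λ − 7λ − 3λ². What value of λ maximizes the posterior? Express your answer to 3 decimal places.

λ̂_MAP = 1.000

ℓ'(λ) = 13/λ − 7 − 6λ. Setting this to zero and multiplying by λ: 6λ² + 7λ − 13 = 0.
λ = (−7 + √(7² + 4·6·13)) / (2·6) = (−7 + √361) / 12 = (−7 + 19)/12 = 1.
ℓ''(λ) = −13/λ² − 6 < 0, confirming a maximum.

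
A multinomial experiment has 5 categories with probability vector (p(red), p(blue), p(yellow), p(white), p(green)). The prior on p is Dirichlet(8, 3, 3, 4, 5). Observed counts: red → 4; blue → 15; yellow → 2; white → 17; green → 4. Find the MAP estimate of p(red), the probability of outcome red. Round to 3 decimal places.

MAP estimate of p(red) = 0.183

The posterior is Dirichlet(αᵢ + nᵢ) = Dirichlet(12, 18, 5, 21, 9).
For a Dirichlet(a₁,…,a_K) with all aᵢ > 1, the mode has j-th component (aⱼ − 1)/(Σaᵢ − K).
Here Σaᵢ = 65 and K = 5, so p(red) = (12 − 1)/(65 − 5) = 11/60 ≈ 0.183.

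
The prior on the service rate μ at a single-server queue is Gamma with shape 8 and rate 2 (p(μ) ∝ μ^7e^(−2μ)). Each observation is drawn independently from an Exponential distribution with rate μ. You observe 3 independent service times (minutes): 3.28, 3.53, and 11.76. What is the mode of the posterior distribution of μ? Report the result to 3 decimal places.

The Exponential(rate=μ) likelihood is ∝ μ^n e^(−μΣtᵢ). Here n = 3 and Σtᵢ = 3.28 + 3.53 + 11.76 = 18.57.
Posterior ∝ μ^7e^(−2μ) · μ^3e^(−18.57μ) = μ^10e^(−20.57μ), i.e. Gamma(11, 20.57).
Mode = (a−1)/b = 10/20.57 ≈ 0.486.

μ̂_MAP = 0.486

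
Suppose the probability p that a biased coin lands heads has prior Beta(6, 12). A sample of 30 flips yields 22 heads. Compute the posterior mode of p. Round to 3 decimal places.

Prior: Beta(6, 12).
Data: 22 successes in 30 trials. The binomial likelihood contributes p^22(1−p)^8, so the posterior is Beta(6+22, 12+8) = Beta(28, 20).
For Beta(a, b) with a, b > 1 the mode is (a−1)/(a+b−2) = 27/46 ≈ 0.587.

p̂_MAP = 0.587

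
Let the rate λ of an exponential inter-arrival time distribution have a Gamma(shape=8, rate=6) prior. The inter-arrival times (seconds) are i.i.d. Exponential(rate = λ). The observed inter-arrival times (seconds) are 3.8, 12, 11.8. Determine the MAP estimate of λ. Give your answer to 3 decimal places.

λ̂_MAP = 0.298

The Exponential(rate=λ) likelihood is ∝ λ^n e^(−λΣtᵢ). Here n = 3 and Σtᵢ = 3.8 + 12 + 11.8 = 27.6.
Posterior ∝ λ^7e^(−6λ) · λ^3e^(−27.6λ) = λ^10e^(−33.6λ), i.e. Gamma(11, 33.6).
Mode = (a−1)/b = 10/33.6 ≈ 0.298.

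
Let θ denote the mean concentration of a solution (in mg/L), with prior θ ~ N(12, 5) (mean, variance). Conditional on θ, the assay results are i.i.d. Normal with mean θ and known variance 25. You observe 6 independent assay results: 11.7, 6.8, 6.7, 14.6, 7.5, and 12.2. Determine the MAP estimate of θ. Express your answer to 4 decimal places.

n = 6; x̄ = (11.7 + 6.8 + 6.7 + 14.6 + 7.5 + 12.2)/6 = 59.5/6 = 119/12 ≈ 9.9167.
For a Normal prior and Normal likelihood with known variance, the posterior is Normal; its mode equals its mean, the precision-weighted average.
Prior precision 1/σ₀² = 1/5 = 0.2; data precision n/σ² = 6/25 = 0.24.
θ̂ = (0.2·12 + 0.24·(119/12)) / (0.2 + 0.24) = 4.78/0.44 = 239/22 ≈ 10.8636.

θ̂_MAP = 10.8636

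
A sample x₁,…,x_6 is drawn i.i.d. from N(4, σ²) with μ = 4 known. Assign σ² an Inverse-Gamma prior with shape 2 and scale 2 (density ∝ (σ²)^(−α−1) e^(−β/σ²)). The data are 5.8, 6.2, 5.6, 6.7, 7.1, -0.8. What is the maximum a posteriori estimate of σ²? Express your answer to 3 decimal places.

σ̂²_MAP = 4.548

Sum of squared deviations about the known mean: SS = (5.8−4)² + (6.2−4)² + (5.6−4)² + (6.7−4)² + (7.1−4)² + (-0.8−4)² = 50.58.
The Normal likelihood contributes (σ²)^(−n/2) exp(−SS/(2σ²)), so the posterior is Inverse-Gamma(α + n/2, β + SS/2) = Inverse-Gamma(5, 27.29).
The mode of Inverse-Gamma(a, b) is b/(a+1) = 27.29/6 ≈ 4.548.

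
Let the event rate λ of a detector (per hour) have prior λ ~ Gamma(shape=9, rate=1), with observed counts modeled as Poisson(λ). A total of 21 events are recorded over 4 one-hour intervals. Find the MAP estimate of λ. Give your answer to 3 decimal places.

Σxᵢ = 21, n = 4.
Posterior ∝ λ^8e^(−1λ) · λ^21e^(−4λ) = λ^29e^(−5λ), i.e. Gamma(shape=30, rate=5).
The mode of a Gamma(a, b) with a ≥ 1 (shape–rate) is (a−1)/b = 29/5 ≈ 5.800.

λ̂_MAP = 5.800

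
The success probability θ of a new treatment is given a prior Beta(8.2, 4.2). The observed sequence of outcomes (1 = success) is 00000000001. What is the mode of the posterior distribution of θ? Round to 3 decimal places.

Prior: Beta(8.2, 4.2).
Data: 1 success in 11 trials (from the sequence). The binomial likelihood contributes θ(1−θ)^10, so the posterior is Beta(8.2+1, 4.2+10) = Beta(9.2, 14.2).
For Beta(a, b) with a, b > 1 the mode is (a−1)/(a+b−2) = 8.2/21.4 ≈ 0.383.

θ̂_MAP = 0.383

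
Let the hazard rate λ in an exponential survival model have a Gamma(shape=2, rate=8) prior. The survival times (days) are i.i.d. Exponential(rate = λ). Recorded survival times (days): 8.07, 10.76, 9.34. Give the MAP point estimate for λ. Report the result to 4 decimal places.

The Exponential(rate=λ) likelihood is ∝ λ^n e^(−λΣtᵢ). Here n = 3 and Σtᵢ = 8.07 + 10.76 + 9.34 = 28.17.
Posterior ∝ λe^(−8λ) · λ^3e^(−28.17λ) = λ^4e^(−36.17λ), i.e. Gamma(5, 36.17).
Mode = (a−1)/b = 4/36.17 ≈ 0.1106.

λ̂_MAP = 0.1106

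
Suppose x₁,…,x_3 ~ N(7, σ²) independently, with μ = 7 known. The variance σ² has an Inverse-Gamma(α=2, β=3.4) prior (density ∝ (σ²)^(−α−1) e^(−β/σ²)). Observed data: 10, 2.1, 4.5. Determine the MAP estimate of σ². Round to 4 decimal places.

σ̂²_MAP = 5.1178

Sum of squared deviations about the known mean: SS = (10−7)² + (2.1−7)² + (4.5−7)² = 39.26.
The Normal likelihood contributes (σ²)^(−n/2) exp(−SS/(2σ²)), so the posterior is Inverse-Gamma(α + n/2, β + SS/2) = Inverse-Gamma(3.5, 23.03).
The mode of Inverse-Gamma(a, b) is b/(a+1) = 23.03/4.5 ≈ 5.1178.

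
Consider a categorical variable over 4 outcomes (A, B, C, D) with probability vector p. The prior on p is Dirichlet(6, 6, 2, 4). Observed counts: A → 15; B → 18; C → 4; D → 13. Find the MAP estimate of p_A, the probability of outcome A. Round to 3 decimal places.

MAP estimate of p_A = 0.313

The posterior is Dirichlet(αᵢ + nᵢ) = Dirichlet(21, 24, 6, 17).
For a Dirichlet(a₁,…,a_K) with all aᵢ > 1, the mode has j-th component (aⱼ − 1)/(Σaᵢ − K).
Here Σaᵢ = 68 and K = 4, so p_A = (21 − 1)/(68 − 4) = 20/64 ≈ 0.313.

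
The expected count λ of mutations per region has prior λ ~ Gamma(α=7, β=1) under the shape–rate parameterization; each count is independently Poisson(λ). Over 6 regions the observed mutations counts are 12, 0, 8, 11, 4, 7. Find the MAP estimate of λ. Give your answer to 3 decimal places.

Σxᵢ = 12+0+8+11+4+7 = 42, with n = 6.
Posterior ∝ λ^6e^(−1λ) · λ^42e^(−6λ) = λ^48e^(−7λ), i.e. Gamma(shape=49, rate=7).
The mode of a Gamma(a, b) with a ≥ 1 (shape–rate) is (a−1)/b = 48/7 ≈ 6.857.

λ̂_MAP = 6.857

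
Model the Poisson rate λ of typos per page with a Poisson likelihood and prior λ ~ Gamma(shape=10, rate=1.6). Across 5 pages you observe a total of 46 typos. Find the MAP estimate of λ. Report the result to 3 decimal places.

Σxᵢ = 46, n = 5.
Posterior ∝ λ^9e^(−1.6λ) · λ^46e^(−5λ) = λ^55e^(−6.6λ), i.e. Gamma(shape=56, rate=6.6).
The mode of a Gamma(a, b) with a ≥ 1 (shape–rate) is (a−1)/b = 55/6.6 ≈ 8.333.

λ̂_MAP = 8.333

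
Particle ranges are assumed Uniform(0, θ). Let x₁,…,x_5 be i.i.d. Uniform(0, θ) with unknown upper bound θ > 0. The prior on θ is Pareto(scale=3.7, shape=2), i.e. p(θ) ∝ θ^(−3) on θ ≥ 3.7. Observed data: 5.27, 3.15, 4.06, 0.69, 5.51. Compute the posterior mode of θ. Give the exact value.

The Uniform(0, θ) likelihood is θ^(−n) for θ ≥ max(xᵢ), zero otherwise. Here max(xᵢ) = 5.51.
Posterior ∝ θ^(−3) · θ^(−5) = θ^(−8) on θ ≥ max(3.7, 5.51) = 5.51.
This density is strictly decreasing in θ, so the posterior mode lies at the lower boundary of the support.

θ̂_MAP = 5.51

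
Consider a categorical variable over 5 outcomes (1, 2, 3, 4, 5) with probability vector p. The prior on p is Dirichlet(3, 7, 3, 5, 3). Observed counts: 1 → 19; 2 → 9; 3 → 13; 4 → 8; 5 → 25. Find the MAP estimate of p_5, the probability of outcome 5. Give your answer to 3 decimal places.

The posterior is Dirichlet(αᵢ + nᵢ) = Dirichlet(22, 16, 16, 13, 28).
For a Dirichlet(a₁,…,a_K) with all aᵢ > 1, the mode has j-th component (aⱼ − 1)/(Σaᵢ − K).
Here Σaᵢ = 95 and K = 5, so p_5 = (28 − 1)/(95 − 5) = 27/90 ≈ 0.300.

MAP estimate: 0.300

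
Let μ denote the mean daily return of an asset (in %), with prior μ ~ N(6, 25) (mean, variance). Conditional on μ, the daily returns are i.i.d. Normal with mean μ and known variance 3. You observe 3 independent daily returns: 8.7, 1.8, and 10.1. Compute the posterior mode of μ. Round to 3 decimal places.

μ̂_MAP = 6.833

n = 3; x̄ = (8.7 + 1.8 + 10.1)/3 = 20.6/3 = 103/15 ≈ 6.8667.
For a Normal prior and Normal likelihood with known variance, the posterior is Normal; its mode equals its mean, the precision-weighted average.
Prior precision 1/σ₀² = 1/25 = 0.04; data precision n/σ² = 3/3 = 1.
μ̂ = (0.04·6 + 1·(103/15)) / (0.04 + 1) = (533/75)/1.04 = 41/6 ≈ 6.833.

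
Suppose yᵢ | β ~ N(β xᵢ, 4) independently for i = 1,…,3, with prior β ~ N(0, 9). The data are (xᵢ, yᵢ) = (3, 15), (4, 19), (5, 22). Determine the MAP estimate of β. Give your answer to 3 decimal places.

log p(β | y) = −Σ(yᵢ − βxᵢ)²/(2·4) − β²/(2·9) + const.
Setting the derivative to zero: Σxᵢ(yᵢ − βxᵢ)/4 − β/9 = 0, so β = Σxᵢyᵢ / (Σxᵢ² + σ²/τ²).
Σxᵢyᵢ = 3·15 + 4·19 + 5·22 = 231; Σxᵢ² = 50; σ²/τ² = 4/9.
β̂_MAP = 231 / (50 + 4/9) = 231/(454/9) = 2079/454 ≈ 4.579.

β̂_MAP = 4.579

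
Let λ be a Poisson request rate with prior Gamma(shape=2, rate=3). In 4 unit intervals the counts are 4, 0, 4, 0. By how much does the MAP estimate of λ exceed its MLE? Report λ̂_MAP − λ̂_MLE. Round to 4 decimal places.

MAP − MLE = -0.7143

Σxᵢ = 8. Posterior is Gamma(10, 7); MAP = (10−1)/7 = 9/7 ≈ 1.28571.
MLE = x̄ = 8/4 ≈ 2.00000.
Difference = 9/7 − 8/4 = -5/7 ≈ -0.7143.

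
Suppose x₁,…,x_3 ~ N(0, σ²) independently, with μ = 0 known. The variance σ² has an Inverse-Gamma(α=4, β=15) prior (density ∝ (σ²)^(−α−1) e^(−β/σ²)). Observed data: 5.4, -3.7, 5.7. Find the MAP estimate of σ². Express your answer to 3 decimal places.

Sum of squared deviations about the known mean: SS = (5.4−0)² + (-3.7−0)² + (5.7−0)² = 75.34.
The Normal likelihood contributes (σ²)^(−n/2) exp(−SS/(2σ²)), so the posterior is Inverse-Gamma(α + n/2, β + SS/2) = Inverse-Gamma(5.5, 52.67).
The mode of Inverse-Gamma(a, b) is b/(a+1) = 52.67/6.5 ≈ 8.103.

σ̂²_MAP = 8.103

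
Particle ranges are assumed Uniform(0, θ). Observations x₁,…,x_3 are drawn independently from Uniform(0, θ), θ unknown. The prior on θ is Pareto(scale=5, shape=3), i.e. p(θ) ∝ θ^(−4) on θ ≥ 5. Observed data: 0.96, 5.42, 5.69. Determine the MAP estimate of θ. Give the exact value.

θ̂_MAP = 5.69

The Uniform(0, θ) likelihood is θ^(−n) for θ ≥ max(xᵢ), zero otherwise. Here max(xᵢ) = 5.69.
Posterior ∝ θ^(−4) · θ^(−3) = θ^(−7) on θ ≥ max(5, 5.69) = 5.69.
This density is strictly decreasing in θ, so the posterior mode lies at the lower boundary of the support.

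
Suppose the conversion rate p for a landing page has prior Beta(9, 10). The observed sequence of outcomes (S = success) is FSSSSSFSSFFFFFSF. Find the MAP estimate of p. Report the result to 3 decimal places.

Prior: Beta(9, 10).
Data: 8 successes in 16 trials (from the sequence). The binomial likelihood contributes p^8(1−p)^8, so the posterior is Beta(9+8, 10+8) = Beta(17, 18).
For Beta(a, b) with a, b > 1 the mode is (a−1)/(a+b−2) = 16/33 ≈ 0.485.

p̂_MAP = 0.485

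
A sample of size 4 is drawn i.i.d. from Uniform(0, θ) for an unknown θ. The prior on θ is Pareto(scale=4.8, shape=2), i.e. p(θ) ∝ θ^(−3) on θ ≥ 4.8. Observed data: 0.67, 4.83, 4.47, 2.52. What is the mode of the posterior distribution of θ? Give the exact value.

The Uniform(0, θ) likelihood is θ^(−n) for θ ≥ max(xᵢ), zero otherwise. Here max(xᵢ) = 4.83.
Posterior ∝ θ^(−3) · θ^(−4) = θ^(−7) on θ ≥ max(4.8, 4.83) = 4.83.
This density is strictly decreasing in θ, so the posterior mode lies at the lower boundary of the support.

θ̂_MAP = 4.83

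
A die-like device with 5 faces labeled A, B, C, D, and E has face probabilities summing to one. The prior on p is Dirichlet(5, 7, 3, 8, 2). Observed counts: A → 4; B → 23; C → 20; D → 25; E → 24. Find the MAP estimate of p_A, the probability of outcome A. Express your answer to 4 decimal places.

MAP estimate of p_A = 0.0690

The posterior is Dirichlet(αᵢ + nᵢ) = Dirichlet(9, 30, 23, 33, 26).
For a Dirichlet(a₁,…,a_K) with all aᵢ > 1, the mode has j-th component (aⱼ − 1)/(Σaᵢ − K).
Here Σaᵢ = 121 and K = 5, so p_A = (9 − 1)/(121 − 5) = 8/116 ≈ 0.0690.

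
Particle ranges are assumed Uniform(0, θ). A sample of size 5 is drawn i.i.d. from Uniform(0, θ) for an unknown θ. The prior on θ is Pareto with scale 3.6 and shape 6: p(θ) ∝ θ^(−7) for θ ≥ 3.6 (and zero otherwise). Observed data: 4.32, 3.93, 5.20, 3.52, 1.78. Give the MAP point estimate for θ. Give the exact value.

θ̂_MAP = 5.20

The Uniform(0, θ) likelihood is θ^(−n) for θ ≥ max(xᵢ), zero otherwise. Here max(xᵢ) = 5.20.
Posterior ∝ θ^(−7) · θ^(−5) = θ^(−12) on θ ≥ max(3.6, 5.20) = 5.20.
This density is strictly decreasing in θ, so the posterior mode lies at the lower boundary of the support.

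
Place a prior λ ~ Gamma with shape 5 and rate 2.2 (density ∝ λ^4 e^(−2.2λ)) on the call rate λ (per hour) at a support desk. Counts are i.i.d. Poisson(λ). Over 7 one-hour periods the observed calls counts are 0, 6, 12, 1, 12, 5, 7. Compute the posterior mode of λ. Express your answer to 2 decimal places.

λ̂_MAP = 5.11

Σxᵢ = 0+6+12+1+12+5+7 = 43, with n = 7.
Posterior ∝ λ^4e^(−2.2λ) · λ^43e^(−7λ) = λ^47e^(−9.2λ), i.e. Gamma(shape=48, rate=9.2).
The mode of a Gamma(a, b) with a ≥ 1 (shape–rate) is (a−1)/b = 47/9.2 ≈ 5.11.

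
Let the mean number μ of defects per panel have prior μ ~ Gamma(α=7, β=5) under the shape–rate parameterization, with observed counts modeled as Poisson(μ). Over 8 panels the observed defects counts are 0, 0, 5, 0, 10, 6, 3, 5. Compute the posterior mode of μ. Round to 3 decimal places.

Σxᵢ = 0+0+5+0+10+6+3+5 = 29, with n = 8.
Posterior ∝ μ^6e^(−5μ) · μ^29e^(−8μ) = μ^35e^(−13μ), i.e. Gamma(shape=36, rate=13).
The mode of a Gamma(a, b) with a ≥ 1 (shape–rate) is (a−1)/b = 35/13 ≈ 2.692.

μ̂_MAP = 2.692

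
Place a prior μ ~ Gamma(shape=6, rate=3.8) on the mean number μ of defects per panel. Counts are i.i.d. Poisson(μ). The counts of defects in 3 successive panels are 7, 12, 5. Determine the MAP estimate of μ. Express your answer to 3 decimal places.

μ̂_MAP = 4.265

Σxᵢ = 7+12+5 = 24, with n = 3.
Posterior ∝ μ^5e^(−3.8μ) · μ^24e^(−3μ) = μ^29e^(−6.8μ), i.e. Gamma(shape=30, rate=6.8).
The mode of a Gamma(a, b) with a ≥ 1 (shape–rate) is (a−1)/b = 29/6.8 ≈ 4.265.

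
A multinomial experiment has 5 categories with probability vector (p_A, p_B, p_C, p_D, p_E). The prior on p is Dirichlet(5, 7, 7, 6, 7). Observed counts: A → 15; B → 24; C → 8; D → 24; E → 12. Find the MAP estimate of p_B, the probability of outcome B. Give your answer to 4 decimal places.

The posterior is Dirichlet(αᵢ + nᵢ) = Dirichlet(20, 31, 15, 30, 19).
For a Dirichlet(a₁,…,a_K) with all aᵢ > 1, the mode has j-th component (aⱼ − 1)/(Σaᵢ − K).
Here Σaᵢ = 115 and K = 5, so p_B = (31 − 1)/(115 − 5) = 30/110 ≈ 0.2727.

MAP estimate of p_B = 0.2727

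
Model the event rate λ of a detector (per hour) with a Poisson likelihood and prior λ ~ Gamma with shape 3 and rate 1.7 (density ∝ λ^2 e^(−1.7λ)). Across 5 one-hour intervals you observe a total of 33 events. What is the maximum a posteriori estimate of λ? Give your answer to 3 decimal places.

λ̂_MAP = 5.224

Σxᵢ = 33, n = 5.
Posterior ∝ λ^2e^(−1.7λ) · λ^33e^(−5λ) = λ^35e^(−6.7λ), i.e. Gamma(shape=36, rate=6.7).
The mode of a Gamma(a, b) with a ≥ 1 (shape–rate) is (a−1)/b = 35/6.7 ≈ 5.224.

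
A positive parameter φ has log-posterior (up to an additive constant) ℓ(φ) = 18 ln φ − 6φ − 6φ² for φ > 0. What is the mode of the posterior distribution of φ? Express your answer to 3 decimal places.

φ̂_MAP = 1.000

ℓ'(φ) = 18/φ − 6 − 12φ. Setting this to zero and multiplying by φ: 12φ² + 6φ − 18 = 0.
φ = (−6 + √(6² + 4·12·18)) / (2·12) = (−6 + √900) / 24 = (−6 + 30)/24 = 1.
ℓ''(φ) = −18/φ² − 12 < 0, confirming a maximum.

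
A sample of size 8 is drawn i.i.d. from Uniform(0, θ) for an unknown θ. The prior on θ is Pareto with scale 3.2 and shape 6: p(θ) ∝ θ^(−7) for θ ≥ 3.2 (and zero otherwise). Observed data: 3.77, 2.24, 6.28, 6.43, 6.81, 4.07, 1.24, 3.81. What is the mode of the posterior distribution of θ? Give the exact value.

θ̂_MAP = 6.81

The Uniform(0, θ) likelihood is θ^(−n) for θ ≥ max(xᵢ), zero otherwise. Here max(xᵢ) = 6.81.
Posterior ∝ θ^(−7) · θ^(−8) = θ^(−15) on θ ≥ max(3.2, 6.81) = 6.81.
This density is strictly decreasing in θ, so the posterior mode lies at the lower boundary of the support.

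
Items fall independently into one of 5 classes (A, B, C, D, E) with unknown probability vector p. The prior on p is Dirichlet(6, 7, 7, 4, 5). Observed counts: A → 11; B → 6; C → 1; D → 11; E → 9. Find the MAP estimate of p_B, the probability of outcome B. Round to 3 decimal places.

The posterior is Dirichlet(αᵢ + nᵢ) = Dirichlet(17, 13, 8, 15, 14).
For a Dirichlet(a₁,…,a_K) with all aᵢ > 1, the mode has j-th component (aⱼ − 1)/(Σaᵢ − K).
Here Σaᵢ = 67 and K = 5, so p_B = (13 − 1)/(67 − 5) = 12/62 ≈ 0.194.

MAP estimate of p_B = 0.194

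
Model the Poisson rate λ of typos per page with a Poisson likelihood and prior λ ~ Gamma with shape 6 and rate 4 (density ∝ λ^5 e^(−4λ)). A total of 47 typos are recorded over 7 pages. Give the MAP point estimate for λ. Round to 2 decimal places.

λ̂_MAP = 4.73

Σxᵢ = 47, n = 7.
Posterior ∝ λ^5e^(−4λ) · λ^47e^(−7λ) = λ^52e^(−11λ), i.e. Gamma(shape=53, rate=11).
The mode of a Gamma(a, b) with a ≥ 1 (shape–rate) is (a−1)/b = 52/11 ≈ 4.73.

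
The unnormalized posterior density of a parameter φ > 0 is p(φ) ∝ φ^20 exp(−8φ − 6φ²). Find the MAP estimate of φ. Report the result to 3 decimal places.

ℓ'(φ) = 20/φ − 8 − 12φ. Setting this to zero and multiplying by φ: 12φ² + 8φ − 20 = 0.
φ = (−8 + √(8² + 4·12·20)) / (2·12) = (−8 + √1024) / 24 = (−8 + 32)/24 = 1.
ℓ''(φ) = −20/φ² − 12 < 0, confirming a maximum.

φ̂_MAP = 1.000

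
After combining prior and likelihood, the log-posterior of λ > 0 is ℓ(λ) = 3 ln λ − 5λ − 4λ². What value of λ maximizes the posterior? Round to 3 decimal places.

λ̂_MAP = 0.375

ℓ'(λ) = 3/λ − 5 − 8λ. Setting this to zero and multiplying by λ: 8λ² + 5λ − 3 = 0.
λ = (−5 + √(5² + 4·8·3)) / (2·8) = (−5 + √121) / 16 = (−5 + 11)/16 = 3/8.
ℓ''(λ) = −3/λ² − 8 < 0, confirming a maximum.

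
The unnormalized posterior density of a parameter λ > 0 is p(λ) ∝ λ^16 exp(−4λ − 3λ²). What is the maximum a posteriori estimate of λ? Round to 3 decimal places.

ℓ'(λ) = 16/λ − 4 − 6λ. Setting this to zero and multiplying by λ: 6λ² + 4λ − 16 = 0.
λ = (−4 + √(4² + 4·6·16)) / (2·6) = (−4 + √400) / 12 = (−4 + 20)/12 = 4/3.
ℓ''(λ) = −16/λ² − 6 < 0, confirming a maximum.

λ̂_MAP = 1.333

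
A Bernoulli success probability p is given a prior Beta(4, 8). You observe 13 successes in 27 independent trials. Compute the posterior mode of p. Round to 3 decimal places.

Prior: Beta(4, 8).
Data: 13 successes in 27 trials. The binomial likelihood contributes p^13(1−p)^14, so the posterior is Beta(4+13, 8+14) = Beta(17, 22).
For Beta(a, b) with a, b > 1 the mode is (a−1)/(a+b−2) = 16/37 ≈ 0.432.

p̂_MAP = 0.432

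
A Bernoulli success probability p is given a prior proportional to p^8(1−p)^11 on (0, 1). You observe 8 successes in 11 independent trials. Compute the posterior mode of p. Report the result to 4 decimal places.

The prior density ∝ p^8(1−p)^11 is the kernel of Beta(9, 12).
Data: 8 successes in 11 trials. The binomial likelihood contributes p^8(1−p)^3, so the posterior is Beta(9+8, 12+3) = Beta(17, 15).
For Beta(a, b) with a, b > 1 the mode is (a−1)/(a+b−2) = 16/30 ≈ 0.5333.

p̂_MAP = 0.5333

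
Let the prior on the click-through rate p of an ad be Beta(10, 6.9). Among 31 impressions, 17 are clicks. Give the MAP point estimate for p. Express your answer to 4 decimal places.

Prior: Beta(10, 6.9).
Data: 17 successes in 31 trials. The binomial likelihood contributes p^17(1−p)^14, so the posterior is Beta(10+17, 6.9+14) = Beta(27, 20.9).
For Beta(a, b) with a, b > 1 the mode is (a−1)/(a+b−2) = 26/45.9 ≈ 0.5664.

p̂_MAP = 0.5664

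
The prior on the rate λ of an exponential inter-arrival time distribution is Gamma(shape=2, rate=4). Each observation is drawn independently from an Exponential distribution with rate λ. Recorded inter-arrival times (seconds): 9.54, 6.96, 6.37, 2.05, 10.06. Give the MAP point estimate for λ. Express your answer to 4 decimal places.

λ̂_MAP = 0.1539

The Exponential(rate=λ) likelihood is ∝ λ^n e^(−λΣtᵢ). Here n = 5 and Σtᵢ = 9.54 + 6.96 + 6.37 + 2.05 + 10.06 = 34.98.
Posterior ∝ λe^(−4λ) · λ^5e^(−34.98λ) = λ^6e^(−38.98λ), i.e. Gamma(7, 38.98).
Mode = (a−1)/b = 6/38.98 ≈ 0.1539.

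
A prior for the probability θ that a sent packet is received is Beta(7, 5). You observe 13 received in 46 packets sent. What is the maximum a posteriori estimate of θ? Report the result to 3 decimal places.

Prior: Beta(7, 5).
Data: 13 successes in 46 trials. The binomial likelihood contributes θ^13(1−θ)^33, so the posterior is Beta(7+13, 5+33) = Beta(20, 38).
For Beta(a, b) with a, b > 1 the mode is (a−1)/(a+b−2) = 19/56 ≈ 0.339.

θ̂_MAP = 0.339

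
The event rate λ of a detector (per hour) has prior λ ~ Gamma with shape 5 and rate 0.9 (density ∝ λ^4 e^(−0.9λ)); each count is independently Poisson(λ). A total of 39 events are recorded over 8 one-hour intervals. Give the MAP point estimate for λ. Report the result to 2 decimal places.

Σxᵢ = 39, n = 8.
Posterior ∝ λ^4e^(−0.9λ) · λ^39e^(−8λ) = λ^43e^(−8.9λ), i.e. Gamma(shape=44, rate=8.9).
The mode of a Gamma(a, b) with a ≥ 1 (shape–rate) is (a−1)/b = 43/8.9 ≈ 4.83.

λ̂_MAP = 4.83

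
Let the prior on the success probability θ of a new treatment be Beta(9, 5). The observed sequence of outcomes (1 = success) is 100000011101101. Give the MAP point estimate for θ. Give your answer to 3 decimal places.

θ̂_MAP = 0.556

Prior: Beta(9, 5).
Data: 7 successes in 15 trials (from the sequence). The binomial likelihood contributes θ^7(1−θ)^8, so the posterior is Beta(9+7, 5+8) = Beta(16, 13).
For Beta(a, b) with a, b > 1 the mode is (a−1)/(a+b−2) = 15/27 ≈ 0.556.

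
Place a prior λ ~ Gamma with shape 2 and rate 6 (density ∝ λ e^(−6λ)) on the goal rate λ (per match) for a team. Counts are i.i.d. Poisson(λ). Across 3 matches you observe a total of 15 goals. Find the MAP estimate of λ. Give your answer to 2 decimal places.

λ̂_MAP = 1.78

Σxᵢ = 15, n = 3.
Posterior ∝ λe^(−6λ) · λ^15e^(−3λ) = λ^16e^(−9λ), i.e. Gamma(shape=17, rate=9).
The mode of a Gamma(a, b) with a ≥ 1 (shape–rate) is (a−1)/b = 16/9 ≈ 1.78.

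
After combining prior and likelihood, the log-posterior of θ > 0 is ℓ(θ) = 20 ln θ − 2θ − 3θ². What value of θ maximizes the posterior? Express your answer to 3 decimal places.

ℓ'(θ) = 20/θ − 2 − 6θ. Setting this to zero and multiplying by θ: 6θ² + 2θ − 20 = 0.
θ = (−2 + √(2² + 4·6·20)) / (2·6) = (−2 + √484) / 12 = (−2 + 22)/12 = 5/3.
ℓ''(θ) = −20/θ² − 6 < 0, confirming a maximum.

θ̂_MAP = 1.667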